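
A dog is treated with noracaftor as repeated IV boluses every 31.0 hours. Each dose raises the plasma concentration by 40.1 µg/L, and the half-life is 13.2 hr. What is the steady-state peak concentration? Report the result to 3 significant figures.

49.9 µg/L

k = ln 2 / 13.2 = 0.05251 hr⁻¹
Fraction remaining after one interval: e^(−kτ) = e^(−0.05251 × 31.0) = 0.1964
R = 1 / (1 − 0.1964) = 1.244
Css,max = 40.1 × 1.244 ≈ 49.9 µg/L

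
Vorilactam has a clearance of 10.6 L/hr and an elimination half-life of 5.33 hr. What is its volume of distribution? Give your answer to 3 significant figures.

81.5 L

k = ln 2 / t½ = ln 2 / 5.33 = 0.1300 hr⁻¹
V = CL / k = 10.6 / 0.1300 ≈ 81.5 L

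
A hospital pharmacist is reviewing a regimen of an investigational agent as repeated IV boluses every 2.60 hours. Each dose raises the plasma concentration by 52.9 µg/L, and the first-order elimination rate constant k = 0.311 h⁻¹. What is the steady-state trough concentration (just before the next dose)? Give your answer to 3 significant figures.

Fraction remaining after one interval: e^(−kτ) = e^(−0.3110 × 2.60) = 0.4455
R = 1 / (1 − 0.4455) = 1.803
Css,max = 52.9 × 1.803 = 95.40 µg/L
Css,min = Css,max × e^(−kτ) = 95.40 × 0.4455 ≈ 42.5 µg/L

42.5 µg/L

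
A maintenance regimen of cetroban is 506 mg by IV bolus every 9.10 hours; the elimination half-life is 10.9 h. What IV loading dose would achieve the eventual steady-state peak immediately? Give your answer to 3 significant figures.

1150 mg

k = ln 2 / 10.9 = 0.06359 h⁻¹
Accumulation ratio R = 1 / (1 − e^(−kτ)) = 1 / (1 − e^(−0.06359×9.10)) = 1 / (1 − 0.5606) = 2.276
Loading dose = maintenance dose × R = 506 × 2.276 ≈ 1150 mg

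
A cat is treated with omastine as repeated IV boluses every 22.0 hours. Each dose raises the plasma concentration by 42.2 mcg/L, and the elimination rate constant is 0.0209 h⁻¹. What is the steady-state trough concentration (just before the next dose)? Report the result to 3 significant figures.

72.3 mcg/L

Fraction remaining after one interval: e^(−kτ) = e^(−0.02090 × 22.0) = 0.6314
R = 1 / (1 − 0.6314) = 2.713
Css,max = 42.2 × 2.713 = 114.5 mcg/L
Css,min = Css,max × e^(−kτ) = 114.5 × 0.6314 ≈ 72.3 mcg/L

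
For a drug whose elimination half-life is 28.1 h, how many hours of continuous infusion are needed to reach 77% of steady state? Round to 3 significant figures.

k = ln 2 / 28.1 = 0.02467 h⁻¹
f = 1 − e^(−kt)  ⇒  t = −ln(1 − f) / k
t = −ln(1 − 0.77) / 0.02467 = 1.470 / 0.02467 ≈ 59.6 hours

59.6 hours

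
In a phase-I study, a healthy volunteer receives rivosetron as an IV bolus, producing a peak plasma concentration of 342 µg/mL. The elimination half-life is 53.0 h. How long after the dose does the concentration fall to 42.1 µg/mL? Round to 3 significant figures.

k = ln 2 / 53.0 = 0.01308 h⁻¹
C(t) = C₀ e^(−kt)  ⇒  t = ln(C₀/C) / k
t = ln(342/42.1) / 0.01308 = 2.095 / 0.01308 ≈ 160 hours

160 hours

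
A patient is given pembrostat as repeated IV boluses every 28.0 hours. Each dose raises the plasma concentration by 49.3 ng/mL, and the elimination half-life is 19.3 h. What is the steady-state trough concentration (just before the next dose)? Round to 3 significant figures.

28.4 ng/mL

k = ln 2 / 19.3 = 0.03591 h⁻¹
Fraction remaining after one interval: e^(−kτ) = e^(−0.03591 × 28.0) = 0.3658
R = 1 / (1 − 0.3658) = 1.577
Css,max = 49.3 × 1.577 = 77.74 ng/mL
Css,min = Css,max × e^(−kτ) = 77.74 × 0.3658 ≈ 28.4 ng/mL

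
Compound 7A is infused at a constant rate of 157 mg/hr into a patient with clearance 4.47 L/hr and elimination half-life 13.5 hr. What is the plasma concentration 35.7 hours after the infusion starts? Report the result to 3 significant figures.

Css = rate / CL = 157 / 4.47 = 35.12 mg/L
k = ln 2 / 13.5 = 0.05134 hr⁻¹
C(t) = Css (1 − e^(−kt)) = 35.12 × (1 − e^(−1.833)) = 35.12 × 0.8401 ≈ 29.5 mg/L

29.5 mg/L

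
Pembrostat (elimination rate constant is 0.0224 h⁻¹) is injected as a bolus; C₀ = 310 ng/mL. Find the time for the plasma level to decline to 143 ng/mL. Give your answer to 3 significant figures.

C(t) = C₀ e^(−kt)  ⇒  t = ln(C₀/C) / k
t = ln(310/143) / 0.02240 = 0.7737 / 0.02240 ≈ 34.5 hours

34.5 hours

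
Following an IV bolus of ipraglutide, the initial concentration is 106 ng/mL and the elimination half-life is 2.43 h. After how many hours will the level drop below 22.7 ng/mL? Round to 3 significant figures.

5.40 hours

k = ln 2 / 2.43 = 0.2852 h⁻¹
C(t) = C₀ e^(−kt)  ⇒  t = ln(C₀/C) / k
t = ln(106/22.7) / 0.2852 = 1.541 / 0.2852 ≈ 5.40 hours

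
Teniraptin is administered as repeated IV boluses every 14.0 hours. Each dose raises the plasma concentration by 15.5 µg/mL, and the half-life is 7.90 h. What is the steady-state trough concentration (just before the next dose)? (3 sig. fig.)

6.42 µg/mL

k = ln 2 / 7.90 = 0.08774 h⁻¹
Fraction remaining after one interval: e^(−kτ) = e^(−0.08774 × 14.0) = 0.2928
R = 1 / (1 − 0.2928) = 1.414
Css,max = 15.5 × 1.414 = 21.92 µg/mL
Css,min = Css,max × e^(−kτ) = 21.92 × 0.2928 ≈ 6.42 µg/mL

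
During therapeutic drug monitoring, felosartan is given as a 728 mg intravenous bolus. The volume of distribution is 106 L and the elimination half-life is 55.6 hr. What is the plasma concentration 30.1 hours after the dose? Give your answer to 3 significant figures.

4.72 mg/L

C₀ = dose / V = 728 / 106 = 6.868 mg/L
k = ln 2 / 55.6 = 0.01247 hr⁻¹
C(t) = C₀ e^(−kt) = 6.868 × e^(−0.01247 × 30.1) = 6.868 × e^(−0.3752) = 6.868 × 0.6871 ≈ 4.72 mg/L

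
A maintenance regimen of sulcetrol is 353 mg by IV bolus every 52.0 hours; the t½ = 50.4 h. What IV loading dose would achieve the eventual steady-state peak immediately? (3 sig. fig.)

k = ln 2 / 50.4 = 0.01375 h⁻¹
Accumulation ratio R = 1 / (1 − e^(−kτ)) = 1 / (1 − e^(−0.01375×52.0)) = 1 / (1 − 0.4891) = 1.957
Loading dose = maintenance dose × R = 353 × 1.957 ≈ 691 mg

691 mg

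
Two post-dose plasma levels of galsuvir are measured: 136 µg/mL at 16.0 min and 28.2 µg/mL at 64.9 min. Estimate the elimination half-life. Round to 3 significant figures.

k = ln(C₁/C₂) / (t₂ − t₁) = ln(136/28.2) / (64.9 − 16.0)
  = 1.573 / 48.90 = 0.03217 min⁻¹
t½ = ln 2 / k = ln 2 / 0.03217 ≈ 21.5 minutes

21.5 minutes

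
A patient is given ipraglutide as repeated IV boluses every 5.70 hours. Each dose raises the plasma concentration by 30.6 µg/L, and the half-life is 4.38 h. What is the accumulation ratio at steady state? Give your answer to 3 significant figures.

k = ln 2 / 4.38 = 0.1583 h⁻¹
Fraction remaining after one interval: e^(−kτ) = e^(−0.1583 × 5.70) = 0.4057
R = 1 / (1 − 0.4057) = 1 / 0.5943 ≈ 1.68

1.68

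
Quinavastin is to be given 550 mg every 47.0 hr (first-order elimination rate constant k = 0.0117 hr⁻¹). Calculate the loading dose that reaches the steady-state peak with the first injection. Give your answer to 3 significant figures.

Accumulation ratio R = 1 / (1 − e^(−kτ)) = 1 / (1 − e^(−0.01170×47.0)) = 1 / (1 − 0.5770) = 2.364
Loading dose = maintenance dose × R = 550 × 2.364 ≈ 1300 mg

1300 mg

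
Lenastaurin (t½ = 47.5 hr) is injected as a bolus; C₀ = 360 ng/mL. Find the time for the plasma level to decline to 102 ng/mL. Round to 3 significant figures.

86.4 hours

k = ln 2 / 47.5 = 0.01459 hr⁻¹
C(t) = C₀ e^(−kt)  ⇒  t = ln(C₀/C) / k
t = ln(360/102) / 0.01459 = 1.261 / 0.01459 ≈ 86.4 hours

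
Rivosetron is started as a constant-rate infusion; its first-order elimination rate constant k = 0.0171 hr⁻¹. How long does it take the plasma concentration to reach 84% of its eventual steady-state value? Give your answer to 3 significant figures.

f = 1 − e^(−kt)  ⇒  t = −ln(1 − f) / k
t = −ln(1 − 0.84) / 0.01710 = 1.833 / 0.01710 ≈ 107 hours

107 hours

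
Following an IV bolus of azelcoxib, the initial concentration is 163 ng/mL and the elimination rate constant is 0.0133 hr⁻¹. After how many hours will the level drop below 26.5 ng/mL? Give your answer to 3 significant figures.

C(t) = C₀ e^(−kt)  ⇒  t = ln(C₀/C) / k
t = ln(163/26.5) / 0.01330 = 1.817 / 0.01330 ≈ 137 hours

137 hours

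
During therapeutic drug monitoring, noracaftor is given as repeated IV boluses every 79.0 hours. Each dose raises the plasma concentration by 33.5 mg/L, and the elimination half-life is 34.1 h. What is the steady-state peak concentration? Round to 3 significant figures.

k = ln 2 / 34.1 = 0.02033 h⁻¹
Fraction remaining after one interval: e^(−kτ) = e^(−0.02033 × 79.0) = 0.2007
R = 1 / (1 − 0.2007) = 1.251
Css,max = 33.5 × 1.251 ≈ 41.9 mg/L

41.9 mg/L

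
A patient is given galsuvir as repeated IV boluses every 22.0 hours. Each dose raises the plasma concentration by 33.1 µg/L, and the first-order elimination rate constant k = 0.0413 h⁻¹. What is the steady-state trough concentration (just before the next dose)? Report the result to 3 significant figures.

22.4 µg/L

Fraction remaining after one interval: e^(−kτ) = e^(−0.04130 × 22.0) = 0.4031
R = 1 / (1 − 0.4031) = 1.675
Css,max = 33.1 × 1.675 = 55.45 µg/L
Css,min = Css,max × e^(−kτ) = 55.45 × 0.4031 ≈ 22.4 µg/L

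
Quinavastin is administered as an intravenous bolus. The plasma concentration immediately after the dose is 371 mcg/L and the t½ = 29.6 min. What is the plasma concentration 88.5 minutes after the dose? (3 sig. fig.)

k = ln 2 / 29.6 = 0.02342 min⁻¹
C(t) = C₀ e^(−kt) = 371 × e^(−0.02342 × 88.5) = 371 × e^(−2.072) = 371 × 0.1259 ≈ 46.7 mcg/L

46.7 mcg/L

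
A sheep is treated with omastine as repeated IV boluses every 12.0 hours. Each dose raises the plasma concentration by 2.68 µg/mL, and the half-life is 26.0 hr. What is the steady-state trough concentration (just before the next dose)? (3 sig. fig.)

k = ln 2 / 26.0 = 0.02666 hr⁻¹
Fraction remaining after one interval: e^(−kτ) = e^(−0.02666 × 12.0) = 0.7262
R = 1 / (1 − 0.7262) = 3.652
Css,max = 2.68 × 3.652 = 9.789 µg/mL
Css,min = Css,max × e^(−kτ) = 9.789 × 0.7262 ≈ 7.11 µg/mL

7.11 µg/mL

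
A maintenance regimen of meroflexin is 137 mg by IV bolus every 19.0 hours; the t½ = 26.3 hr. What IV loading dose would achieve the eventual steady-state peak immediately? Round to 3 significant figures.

348 mg

k = ln 2 / 26.3 = 0.02636 hr⁻¹
Accumulation ratio R = 1 / (1 − e^(−kτ)) = 1 / (1 − e^(−0.02636×19.0)) = 1 / (1 − 0.6061) = 2.539
Loading dose = maintenance dose × R = 137 × 2.539 ≈ 348 mg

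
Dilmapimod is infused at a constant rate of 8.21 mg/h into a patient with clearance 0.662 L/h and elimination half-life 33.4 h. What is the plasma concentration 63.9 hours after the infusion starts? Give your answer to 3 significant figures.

9.11 µg/mL

Css = rate / CL = 8.21 / 0.662 = 12.40 µg/mL
k = ln 2 / 33.4 = 0.02075 h⁻¹
C(t) = Css (1 − e^(−kt)) = 12.40 × (1 − e^(−1.326)) = 12.40 × 0.7345 ≈ 9.11 µg/mL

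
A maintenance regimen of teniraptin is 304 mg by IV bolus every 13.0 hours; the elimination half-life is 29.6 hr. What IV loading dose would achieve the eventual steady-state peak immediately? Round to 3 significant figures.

1160 mg

k = ln 2 / 29.6 = 0.02342 hr⁻¹
Accumulation ratio R = 1 / (1 − e^(−kτ)) = 1 / (1 − e^(−0.02342×13.0)) = 1 / (1 − 0.7375) = 3.810
Loading dose = maintenance dose × R = 304 × 3.810 ≈ 1160 mg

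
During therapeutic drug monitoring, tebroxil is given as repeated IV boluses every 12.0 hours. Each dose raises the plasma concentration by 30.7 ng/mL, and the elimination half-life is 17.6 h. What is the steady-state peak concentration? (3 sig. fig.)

k = ln 2 / 17.6 = 0.03938 h⁻¹
Fraction remaining after one interval: e^(−kτ) = e^(−0.03938 × 12.0) = 0.6234
R = 1 / (1 − 0.6234) = 2.655
Css,max = 30.7 × 2.655 ≈ 81.5 ng/mL

81.5 ng/mL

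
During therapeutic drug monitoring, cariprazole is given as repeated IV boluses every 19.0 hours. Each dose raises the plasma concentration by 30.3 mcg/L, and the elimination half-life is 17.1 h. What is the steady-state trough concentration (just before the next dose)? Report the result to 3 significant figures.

k = ln 2 / 17.1 = 0.04053 h⁻¹
Fraction remaining after one interval: e^(−kτ) = e^(−0.04053 × 19.0) = 0.4629
R = 1 / (1 − 0.4629) = 1.862
Css,max = 30.3 × 1.862 = 56.42 mcg/L
Css,min = Css,max × e^(−kτ) = 56.42 × 0.4629 ≈ 26.1 mcg/L

26.1 mcg/L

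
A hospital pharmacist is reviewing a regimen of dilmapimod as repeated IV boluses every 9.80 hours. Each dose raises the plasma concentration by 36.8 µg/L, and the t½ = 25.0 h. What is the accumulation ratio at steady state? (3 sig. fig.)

k = ln 2 / 25.0 = 0.02773 h⁻¹
Fraction remaining after one interval: e^(−kτ) = e^(−0.02773 × 9.80) = 0.7621
R = 1 / (1 − 0.7621) = 1 / 0.2379 ≈ 4.20

4.20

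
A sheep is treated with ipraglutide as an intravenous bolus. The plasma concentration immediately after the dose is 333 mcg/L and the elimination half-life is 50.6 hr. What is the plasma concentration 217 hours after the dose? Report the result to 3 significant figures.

17.0 mcg/L

k = ln 2 / 50.6 = 0.01370 hr⁻¹
C(t) = C₀ e^(−kt) = 333 × e^(−0.01370 × 217) = 333 × e^(−2.973) = 333 × 0.05117 ≈ 17.0 mcg/L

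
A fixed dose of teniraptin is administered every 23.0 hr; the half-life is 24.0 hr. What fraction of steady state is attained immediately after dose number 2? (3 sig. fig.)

k = ln 2 / 24.0 = 0.02888 hr⁻¹
f_n = 1 − e^(−nkτ) = 1 − e^(−2 × 0.02888 × 23.0) = 1 − e^(−1.329) = 1 − 0.2649 ≈ 0.735

0.735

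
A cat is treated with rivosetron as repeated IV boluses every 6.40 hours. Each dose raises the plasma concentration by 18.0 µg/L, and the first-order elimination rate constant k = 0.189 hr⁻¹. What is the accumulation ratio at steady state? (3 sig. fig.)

Fraction remaining after one interval: e^(−kτ) = e^(−0.1890 × 6.40) = 0.2983
R = 1 / (1 − 0.2983) = 1 / 0.7017 ≈ 1.43

1.43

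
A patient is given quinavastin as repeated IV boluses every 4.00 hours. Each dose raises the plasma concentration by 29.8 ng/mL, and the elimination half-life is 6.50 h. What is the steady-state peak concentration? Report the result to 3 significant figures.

85.8 ng/mL

k = ln 2 / 6.50 = 0.1066 h⁻¹
Fraction remaining after one interval: e^(−kτ) = e^(−0.1066 × 4.00) = 0.6528
R = 1 / (1 − 0.6528) = 2.880
Css,max = 29.8 × 2.880 ≈ 85.8 ng/mL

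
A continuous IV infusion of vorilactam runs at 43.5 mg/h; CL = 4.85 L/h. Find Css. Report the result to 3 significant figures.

Css = infusion rate / CL = 43.5 / 4.85 ≈ 8.97 mg/L

8.97 mg/L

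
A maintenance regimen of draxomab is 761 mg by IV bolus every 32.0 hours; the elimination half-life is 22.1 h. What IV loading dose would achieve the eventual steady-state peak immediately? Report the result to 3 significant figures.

k = ln 2 / 22.1 = 0.03136 h⁻¹
Accumulation ratio R = 1 / (1 − e^(−kτ)) = 1 / (1 − e^(−0.03136×32.0)) = 1 / (1 − 0.3665) = 1.579
Loading dose = maintenance dose × R = 761 × 1.579 ≈ 1200 mg

1200 mg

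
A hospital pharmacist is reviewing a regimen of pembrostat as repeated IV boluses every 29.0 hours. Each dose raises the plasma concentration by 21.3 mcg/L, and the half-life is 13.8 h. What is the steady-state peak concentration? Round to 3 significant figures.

27.8 mcg/L

k = ln 2 / 13.8 = 0.05023 h⁻¹
Fraction remaining after one interval: e^(−kτ) = e^(−0.05023 × 29.0) = 0.2330
R = 1 / (1 − 0.2330) = 1.304
Css,max = 21.3 × 1.304 ≈ 27.8 mcg/L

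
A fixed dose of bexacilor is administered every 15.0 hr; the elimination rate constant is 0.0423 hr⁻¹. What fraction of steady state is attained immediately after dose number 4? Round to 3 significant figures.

f_n = 1 − e^(−nkτ) = 1 − e^(−4 × 0.04230 × 15.0) = 1 − e^(−2.538) = 1 − 0.07902 ≈ 0.921

0.921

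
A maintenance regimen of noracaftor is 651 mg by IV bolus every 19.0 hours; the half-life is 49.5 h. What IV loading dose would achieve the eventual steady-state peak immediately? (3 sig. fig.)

k = ln 2 / 49.5 = 0.01400 h⁻¹
Accumulation ratio R = 1 / (1 − e^(−kτ)) = 1 / (1 − e^(−0.01400×19.0)) = 1 / (1 − 0.7664) = 4.281
Loading dose = maintenance dose × R = 651 × 4.281 ≈ 2790 mg

2790 mg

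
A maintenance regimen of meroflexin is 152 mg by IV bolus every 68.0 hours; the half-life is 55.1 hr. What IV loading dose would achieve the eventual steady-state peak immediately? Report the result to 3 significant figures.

264 mg

k = ln 2 / 55.1 = 0.01258 hr⁻¹
Accumulation ratio R = 1 / (1 − e^(−kτ)) = 1 / (1 − e^(−0.01258×68.0)) = 1 / (1 − 0.4251) = 1.739
Loading dose = maintenance dose × R = 152 × 1.739 ≈ 264 mg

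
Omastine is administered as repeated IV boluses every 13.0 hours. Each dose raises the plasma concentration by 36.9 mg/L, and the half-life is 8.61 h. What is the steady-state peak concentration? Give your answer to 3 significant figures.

56.9 mg/L

k = ln 2 / 8.61 = 0.08050 h⁻¹
Fraction remaining after one interval: e^(−kτ) = e^(−0.08050 × 13.0) = 0.3511
R = 1 / (1 − 0.3511) = 1.541
Css,max = 36.9 × 1.541 ≈ 56.9 mg/L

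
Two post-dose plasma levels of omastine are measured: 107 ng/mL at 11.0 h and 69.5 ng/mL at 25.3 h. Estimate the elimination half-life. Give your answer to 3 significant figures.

k = ln(C₁/C₂) / (t₂ − t₁) = ln(107/69.5) / (25.3 − 11.0)
  = 0.4315 / 14.30 = 0.03017 h⁻¹
t½ = ln 2 / k = ln 2 / 0.03017 ≈ 23.0 hours

23.0 hours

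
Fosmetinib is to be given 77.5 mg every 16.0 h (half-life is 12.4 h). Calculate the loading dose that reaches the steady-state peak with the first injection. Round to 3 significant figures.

131 mg

k = ln 2 / 12.4 = 0.05590 h⁻¹
Accumulation ratio R = 1 / (1 − e^(−kτ)) = 1 / (1 − e^(−0.05590×16.0)) = 1 / (1 − 0.4089) = 1.692
Loading dose = maintenance dose × R = 77.5 × 1.692 ≈ 131 mg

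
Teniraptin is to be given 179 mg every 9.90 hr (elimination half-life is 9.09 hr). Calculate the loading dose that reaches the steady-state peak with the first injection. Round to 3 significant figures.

338 mg

k = ln 2 / 9.09 = 0.07625 hr⁻¹
Accumulation ratio R = 1 / (1 − e^(−kτ)) = 1 / (1 − e^(−0.07625×9.90)) = 1 / (1 − 0.4701) = 1.887
Loading dose = maintenance dose × R = 179 × 1.887 ≈ 338 mg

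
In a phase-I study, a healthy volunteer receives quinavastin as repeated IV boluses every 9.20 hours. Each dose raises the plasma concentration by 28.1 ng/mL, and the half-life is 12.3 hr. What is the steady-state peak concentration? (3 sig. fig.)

k = ln 2 / 12.3 = 0.05635 hr⁻¹
Fraction remaining after one interval: e^(−kτ) = e^(−0.05635 × 9.20) = 0.5954
R = 1 / (1 − 0.5954) = 2.472
Css,max = 28.1 × 2.472 ≈ 69.5 ng/mL

69.5 ng/mL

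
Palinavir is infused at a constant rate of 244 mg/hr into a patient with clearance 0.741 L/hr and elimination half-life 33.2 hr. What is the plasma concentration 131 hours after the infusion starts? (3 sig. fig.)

Css = rate / CL = 244 / 0.741 = 329.3 µg/mL
k = ln 2 / 33.2 = 0.02088 hr⁻¹
C(t) = Css (1 − e^(−kt)) = 329.3 × (1 − e^(−2.735)) = 329.3 × 0.9351 ≈ 308 µg/mL

308 µg/mL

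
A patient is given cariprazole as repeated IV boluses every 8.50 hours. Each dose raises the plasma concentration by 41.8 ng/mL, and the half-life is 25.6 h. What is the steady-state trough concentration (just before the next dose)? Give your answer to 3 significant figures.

k = ln 2 / 25.6 = 0.02708 h⁻¹
Fraction remaining after one interval: e^(−kτ) = e^(−0.02708 × 8.50) = 0.7944
R = 1 / (1 − 0.7944) = 4.864
Css,max = 41.8 × 4.864 = 203.3 ng/mL
Css,min = Css,max × e^(−kτ) = 203.3 × 0.7944 ≈ 162 ng/mL

162 ng/mL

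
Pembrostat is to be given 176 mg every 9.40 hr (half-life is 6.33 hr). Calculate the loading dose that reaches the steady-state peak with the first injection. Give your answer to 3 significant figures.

274 mg

k = ln 2 / 6.33 = 0.1095 hr⁻¹
Accumulation ratio R = 1 / (1 − e^(−kτ)) = 1 / (1 − e^(−0.1095×9.40)) = 1 / (1 − 0.3573) = 1.556
Loading dose = maintenance dose × R = 176 × 1.556 ≈ 274 mg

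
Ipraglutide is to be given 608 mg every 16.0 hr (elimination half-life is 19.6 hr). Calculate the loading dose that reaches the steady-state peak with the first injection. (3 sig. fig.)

1410 mg

k = ln 2 / 19.6 = 0.03536 hr⁻¹
Accumulation ratio R = 1 / (1 − e^(−kτ)) = 1 / (1 − e^(−0.03536×16.0)) = 1 / (1 − 0.5679) = 2.314
Loading dose = maintenance dose × R = 608 × 2.314 ≈ 1410 mg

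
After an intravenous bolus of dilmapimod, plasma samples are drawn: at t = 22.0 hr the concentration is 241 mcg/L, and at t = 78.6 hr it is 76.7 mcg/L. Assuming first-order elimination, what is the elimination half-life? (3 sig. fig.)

k = ln(C₁/C₂) / (t₂ − t₁) = ln(241/76.7) / (78.6 − 22.0)
  = 1.145 / 56.60 = 0.02023 hr⁻¹
t½ = ln 2 / k = ln 2 / 0.02023 ≈ 34.3 hours

34.3 hours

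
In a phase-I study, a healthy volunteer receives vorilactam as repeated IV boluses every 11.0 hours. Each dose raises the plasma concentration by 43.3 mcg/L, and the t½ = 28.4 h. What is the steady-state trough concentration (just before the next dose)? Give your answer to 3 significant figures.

k = ln 2 / 28.4 = 0.02441 h⁻¹
Fraction remaining after one interval: e^(−kτ) = e^(−0.02441 × 11.0) = 0.7645
R = 1 / (1 − 0.7645) = 4.247
Css,max = 43.3 × 4.247 = 183.9 mcg/L
Css,min = Css,max × e^(−kτ) = 183.9 × 0.7645 ≈ 141 mcg/L

141 mcg/L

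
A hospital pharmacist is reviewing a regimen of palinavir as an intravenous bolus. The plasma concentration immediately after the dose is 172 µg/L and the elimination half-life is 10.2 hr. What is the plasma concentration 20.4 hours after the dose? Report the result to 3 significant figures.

43.0 µg/L

k = ln 2 / 10.2 = 0.06796 hr⁻¹
C(t) = C₀ e^(−kt) = 172 × e^(−0.06796 × 20.4) = 172 × e^(−1.386) = 172 × 0.2500 ≈ 43.0 µg/L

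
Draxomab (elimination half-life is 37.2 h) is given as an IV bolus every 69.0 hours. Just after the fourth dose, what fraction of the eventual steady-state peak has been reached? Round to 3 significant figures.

0.994

k = ln 2 / 37.2 = 0.01863 h⁻¹
f_n = 1 − e^(−nkτ) = 1 − e^(−4 × 0.01863 × 69.0) = 1 − e^(−5.143) = 1 − 0.005842 ≈ 0.994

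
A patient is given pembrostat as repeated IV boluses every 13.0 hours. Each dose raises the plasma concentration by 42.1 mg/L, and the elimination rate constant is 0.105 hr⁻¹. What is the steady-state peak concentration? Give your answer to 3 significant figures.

Fraction remaining after one interval: e^(−kτ) = e^(−0.1050 × 13.0) = 0.2554
R = 1 / (1 − 0.2554) = 1.343
Css,max = 42.1 × 1.343 ≈ 56.5 mg/L

56.5 mg/L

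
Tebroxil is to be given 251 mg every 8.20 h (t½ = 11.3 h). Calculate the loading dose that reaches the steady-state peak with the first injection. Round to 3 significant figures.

k = ln 2 / 11.3 = 0.06134 h⁻¹
Accumulation ratio R = 1 / (1 − e^(−kτ)) = 1 / (1 − e^(−0.06134×8.20)) = 1 / (1 − 0.6047) = 2.530
Loading dose = maintenance dose × R = 251 × 2.530 ≈ 635 mg

635 mg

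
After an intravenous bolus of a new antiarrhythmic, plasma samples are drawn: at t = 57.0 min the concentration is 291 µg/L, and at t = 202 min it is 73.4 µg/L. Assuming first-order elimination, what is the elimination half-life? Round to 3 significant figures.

73.0 minutes

k = ln(C₁/C₂) / (t₂ − t₁) = ln(291/73.4) / (202 − 57.0)
  = 1.377 / 145.0 = 0.009499 min⁻¹
t½ = ln 2 / k = ln 2 / 0.009499 ≈ 73.0 minutes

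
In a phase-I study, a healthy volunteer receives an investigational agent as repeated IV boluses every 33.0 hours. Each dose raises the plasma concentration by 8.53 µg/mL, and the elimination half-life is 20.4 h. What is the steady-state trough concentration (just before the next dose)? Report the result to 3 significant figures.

4.12 µg/mL

k = ln 2 / 20.4 = 0.03398 h⁻¹
Fraction remaining after one interval: e^(−kτ) = e^(−0.03398 × 33.0) = 0.3259
R = 1 / (1 − 0.3259) = 1.483
Css,max = 8.53 × 1.483 = 12.65 µg/mL
Css,min = Css,max × e^(−kτ) = 12.65 × 0.3259 ≈ 4.12 µg/mL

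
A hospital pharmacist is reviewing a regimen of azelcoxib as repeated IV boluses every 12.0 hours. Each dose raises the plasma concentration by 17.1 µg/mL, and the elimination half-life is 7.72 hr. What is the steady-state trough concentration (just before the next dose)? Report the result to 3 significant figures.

8.83 µg/mL

k = ln 2 / 7.72 = 0.08979 hr⁻¹
Fraction remaining after one interval: e^(−kτ) = e^(−0.08979 × 12.0) = 0.3405
R = 1 / (1 − 0.3405) = 1.516
Css,max = 17.1 × 1.516 = 25.93 µg/mL
Css,min = Css,max × e^(−kτ) = 25.93 × 0.3405 ≈ 8.83 µg/mL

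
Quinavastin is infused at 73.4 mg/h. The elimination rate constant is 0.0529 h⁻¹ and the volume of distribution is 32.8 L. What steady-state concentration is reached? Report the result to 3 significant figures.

42.3 µg/mL

CL = k · V = 0.0529 × 32.8 = 1.735 L/h
Css = rate / CL = 73.4 / 1.735 ≈ 42.3 µg/mL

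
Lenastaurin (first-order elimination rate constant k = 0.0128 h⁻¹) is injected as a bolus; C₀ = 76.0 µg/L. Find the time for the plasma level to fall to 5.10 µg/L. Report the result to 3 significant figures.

211 hours

C(t) = C₀ e^(−kt)  ⇒  t = ln(C₀/C) / k
t = ln(76.0/5.10) / 0.01280 = 2.701 / 0.01280 ≈ 211 hours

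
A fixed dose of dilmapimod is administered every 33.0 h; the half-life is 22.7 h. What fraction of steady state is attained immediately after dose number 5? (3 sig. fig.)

k = ln 2 / 22.7 = 0.03054 h⁻¹
f_n = 1 − e^(−nkτ) = 1 − e^(−5 × 0.03054 × 33.0) = 1 − e^(−5.038) = 1 − 0.006485 ≈ 0.994

0.994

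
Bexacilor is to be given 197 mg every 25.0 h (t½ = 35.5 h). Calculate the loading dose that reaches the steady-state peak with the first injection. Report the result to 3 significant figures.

k = ln 2 / 35.5 = 0.01953 h⁻¹
Accumulation ratio R = 1 / (1 − e^(−kτ)) = 1 / (1 − e^(−0.01953×25.0)) = 1 / (1 − 0.6138) = 2.589
Loading dose = maintenance dose × R = 197 × 2.589 ≈ 510 mg

510 mg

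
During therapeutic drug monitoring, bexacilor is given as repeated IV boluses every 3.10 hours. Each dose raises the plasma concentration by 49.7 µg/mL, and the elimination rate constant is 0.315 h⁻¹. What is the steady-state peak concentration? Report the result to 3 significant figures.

79.7 µg/mL

Fraction remaining after one interval: e^(−kτ) = e^(−0.3150 × 3.10) = 0.3766
R = 1 / (1 − 0.3766) = 1.604
Css,max = 49.7 × 1.604 ≈ 79.7 µg/mL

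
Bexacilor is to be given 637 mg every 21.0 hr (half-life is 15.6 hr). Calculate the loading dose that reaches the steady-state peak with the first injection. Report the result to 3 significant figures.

1050 mg

k = ln 2 / 15.6 = 0.04443 hr⁻¹
Accumulation ratio R = 1 / (1 − e^(−kτ)) = 1 / (1 − e^(−0.04443×21.0)) = 1 / (1 − 0.3933) = 1.648
Loading dose = maintenance dose × R = 637 × 1.648 ≈ 1050 mg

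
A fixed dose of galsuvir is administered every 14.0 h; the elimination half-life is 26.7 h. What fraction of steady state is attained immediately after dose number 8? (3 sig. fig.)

k = ln 2 / 26.7 = 0.02596 h⁻¹
f_n = 1 − e^(−nkτ) = 1 − e^(−8 × 0.02596 × 14.0) = 1 − e^(−2.908) = 1 − 0.05461 ≈ 0.945

0.945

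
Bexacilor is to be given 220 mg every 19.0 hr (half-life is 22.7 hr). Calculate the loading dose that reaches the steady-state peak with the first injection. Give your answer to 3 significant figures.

500 mg

k = ln 2 / 22.7 = 0.03054 hr⁻¹
Accumulation ratio R = 1 / (1 − e^(−kτ)) = 1 / (1 − e^(−0.03054×19.0)) = 1 / (1 − 0.5598) = 2.272
Loading dose = maintenance dose × R = 220 × 2.272 ≈ 500 mg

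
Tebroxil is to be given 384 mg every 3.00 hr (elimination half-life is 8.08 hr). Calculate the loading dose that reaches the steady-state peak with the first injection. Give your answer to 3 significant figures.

1690 mg

k = ln 2 / 8.08 = 0.08579 hr⁻¹
Accumulation ratio R = 1 / (1 − e^(−kτ)) = 1 / (1 − e^(−0.08579×3.00)) = 1 / (1 − 0.7731) = 4.407
Loading dose = maintenance dose × R = 384 × 4.407 ≈ 1690 mg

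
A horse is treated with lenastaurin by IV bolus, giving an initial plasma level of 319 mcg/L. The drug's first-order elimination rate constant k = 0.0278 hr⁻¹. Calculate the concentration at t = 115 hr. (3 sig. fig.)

C(t) = C₀ e^(−kt) = 319 × e^(−0.02780 × 115) = 319 × e^(−3.197) = 319 × 0.04088 ≈ 13.0 mcg/L

13.0 mcg/L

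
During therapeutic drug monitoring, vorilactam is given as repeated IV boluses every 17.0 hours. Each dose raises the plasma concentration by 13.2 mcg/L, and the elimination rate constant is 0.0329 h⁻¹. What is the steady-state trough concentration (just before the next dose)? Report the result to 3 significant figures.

Fraction remaining after one interval: e^(−kτ) = e^(−0.03290 × 17.0) = 0.5716
R = 1 / (1 − 0.5716) = 2.334
Css,max = 13.2 × 2.334 = 30.81 mcg/L
Css,min = Css,max × e^(−kτ) = 30.81 × 0.5716 ≈ 17.6 mcg/L

17.6 mcg/L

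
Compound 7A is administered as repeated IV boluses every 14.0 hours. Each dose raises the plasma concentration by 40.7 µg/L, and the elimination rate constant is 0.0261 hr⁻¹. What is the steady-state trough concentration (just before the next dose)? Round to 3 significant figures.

Fraction remaining after one interval: e^(−kτ) = e^(−0.02610 × 14.0) = 0.6939
R = 1 / (1 − 0.6939) = 3.267
Css,max = 40.7 × 3.267 = 133.0 µg/L
Css,min = Css,max × e^(−kτ) = 133.0 × 0.6939 ≈ 92.3 µg/L

92.3 µg/L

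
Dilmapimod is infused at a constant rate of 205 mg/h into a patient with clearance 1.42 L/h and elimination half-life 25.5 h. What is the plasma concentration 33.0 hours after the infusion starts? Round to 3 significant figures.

Css = rate / CL = 205 / 1.42 = 144.4 mg/L
k = ln 2 / 25.5 = 0.02718 h⁻¹
C(t) = Css (1 − e^(−kt)) = 144.4 × (1 − e^(−0.8970)) = 144.4 × 0.5922 ≈ 85.5 mg/L

85.5 mg/L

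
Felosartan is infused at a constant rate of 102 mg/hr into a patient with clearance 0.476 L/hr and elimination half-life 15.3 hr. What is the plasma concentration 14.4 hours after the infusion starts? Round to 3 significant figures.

103 µg/mL

Css = rate / CL = 102 / 0.476 = 214.3 µg/mL
k = ln 2 / 15.3 = 0.04530 hr⁻¹
C(t) = Css (1 − e^(−kt)) = 214.3 × (1 − e^(−0.6524)) = 214.3 × 0.4792 ≈ 103 µg/mL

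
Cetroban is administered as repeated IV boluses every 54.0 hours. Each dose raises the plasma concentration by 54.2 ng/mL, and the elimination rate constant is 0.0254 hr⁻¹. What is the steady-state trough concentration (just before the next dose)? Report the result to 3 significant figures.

Fraction remaining after one interval: e^(−kτ) = e^(−0.02540 × 54.0) = 0.2537
R = 1 / (1 − 0.2537) = 1.340
Css,max = 54.2 × 1.340 = 72.63 ng/mL
Css,min = Css,max × e^(−kτ) = 72.63 × 0.2537 ≈ 18.4 ng/mL

18.4 ng/mL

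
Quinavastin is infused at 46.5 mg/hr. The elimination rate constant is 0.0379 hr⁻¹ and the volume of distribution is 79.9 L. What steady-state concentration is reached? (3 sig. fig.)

CL = k · V = 0.0379 × 79.9 = 3.028 L/hr
Css = rate / CL = 46.5 / 3.028 ≈ 15.4 mg/L

15.4 mg/L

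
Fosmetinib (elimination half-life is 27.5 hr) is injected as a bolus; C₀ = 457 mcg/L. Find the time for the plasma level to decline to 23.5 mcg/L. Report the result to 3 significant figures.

118 hours

k = ln 2 / 27.5 = 0.02521 hr⁻¹
C(t) = C₀ e^(−kt)  ⇒  t = ln(C₀/C) / k
t = ln(457/23.5) / 0.02521 = 2.968 / 0.02521 ≈ 118 hours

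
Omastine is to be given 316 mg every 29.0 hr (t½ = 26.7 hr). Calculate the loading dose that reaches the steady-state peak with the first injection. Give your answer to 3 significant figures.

597 mg

k = ln 2 / 26.7 = 0.02596 hr⁻¹
Accumulation ratio R = 1 / (1 − e^(−kτ)) = 1 / (1 − e^(−0.02596×29.0)) = 1 / (1 − 0.4710) = 1.890
Loading dose = maintenance dose × R = 316 × 1.890 ≈ 597 mg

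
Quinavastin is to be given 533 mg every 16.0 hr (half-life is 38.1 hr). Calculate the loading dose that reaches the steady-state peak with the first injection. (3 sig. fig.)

2110 mg

k = ln 2 / 38.1 = 0.01819 hr⁻¹
Accumulation ratio R = 1 / (1 − e^(−kτ)) = 1 / (1 − e^(−0.01819×16.0)) = 1 / (1 − 0.7475) = 3.960
Loading dose = maintenance dose × R = 533 × 3.960 ≈ 2110 mg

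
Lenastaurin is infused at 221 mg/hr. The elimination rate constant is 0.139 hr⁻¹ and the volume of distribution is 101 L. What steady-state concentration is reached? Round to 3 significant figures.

15.7 µg/mL

CL = k · V = 0.139 × 101 = 14.04 L/hr
Css = rate / CL = 221 / 14.04 ≈ 15.7 µg/mL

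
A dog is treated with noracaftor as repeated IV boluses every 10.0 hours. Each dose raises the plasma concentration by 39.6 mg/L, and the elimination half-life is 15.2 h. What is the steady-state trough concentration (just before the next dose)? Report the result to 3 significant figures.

k = ln 2 / 15.2 = 0.04560 h⁻¹
Fraction remaining after one interval: e^(−kτ) = e^(−0.04560 × 10.0) = 0.6338
R = 1 / (1 − 0.6338) = 2.731
Css,max = 39.6 × 2.731 = 108.1 mg/L
Css,min = Css,max × e^(−kτ) = 108.1 × 0.6338 ≈ 68.5 mg/L

68.5 mg/L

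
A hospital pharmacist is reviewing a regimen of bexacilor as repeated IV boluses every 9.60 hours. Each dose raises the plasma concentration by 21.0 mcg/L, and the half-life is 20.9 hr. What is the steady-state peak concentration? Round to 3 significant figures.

k = ln 2 / 20.9 = 0.03316 hr⁻¹
Fraction remaining after one interval: e^(−kτ) = e^(−0.03316 × 9.60) = 0.7273
R = 1 / (1 − 0.7273) = 3.667
Css,max = 21.0 × 3.667 ≈ 77.0 mcg/L

77.0 mcg/L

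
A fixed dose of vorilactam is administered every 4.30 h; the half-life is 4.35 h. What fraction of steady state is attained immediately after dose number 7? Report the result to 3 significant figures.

k = ln 2 / 4.35 = 0.1593 h⁻¹
f_n = 1 − e^(−nkτ) = 1 − e^(−7 × 0.1593 × 4.30) = 1 − e^(−4.796) = 1 − 0.008261 ≈ 0.992

0.992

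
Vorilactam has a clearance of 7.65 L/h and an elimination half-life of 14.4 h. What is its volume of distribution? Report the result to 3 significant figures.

k = ln 2 / t½ = ln 2 / 14.4 = 0.04814 h⁻¹
V = CL / k = 7.65 / 0.04814 ≈ 159 L

159 L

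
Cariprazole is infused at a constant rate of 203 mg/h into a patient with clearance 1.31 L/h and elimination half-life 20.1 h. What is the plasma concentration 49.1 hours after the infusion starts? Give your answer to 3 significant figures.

126 µg/mL

Css = rate / CL = 203 / 1.31 = 155.0 µg/mL
k = ln 2 / 20.1 = 0.03448 h⁻¹
C(t) = Css (1 − e^(−kt)) = 155.0 × (1 − e^(−1.693)) = 155.0 × 0.8161 ≈ 126 µg/mL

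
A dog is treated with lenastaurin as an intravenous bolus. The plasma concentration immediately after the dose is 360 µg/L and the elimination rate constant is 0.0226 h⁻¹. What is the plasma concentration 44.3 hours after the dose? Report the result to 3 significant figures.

C(t) = C₀ e^(−kt) = 360 × e^(−0.02260 × 44.3) = 360 × e^(−1.001) = 360 × 0.3674 ≈ 132 µg/L

132 µg/L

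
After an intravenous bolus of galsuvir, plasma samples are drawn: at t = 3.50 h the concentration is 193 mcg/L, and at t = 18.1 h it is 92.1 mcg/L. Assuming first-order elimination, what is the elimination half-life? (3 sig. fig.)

13.7 hours

k = ln(C₁/C₂) / (t₂ − t₁) = ln(193/92.1) / (18.1 − 3.50)
  = 0.7398 / 14.60 = 0.05067 h⁻¹
t½ = ln 2 / k = ln 2 / 0.05067 ≈ 13.7 hours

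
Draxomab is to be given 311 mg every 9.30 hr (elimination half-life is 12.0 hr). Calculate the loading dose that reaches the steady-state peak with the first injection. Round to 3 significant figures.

748 mg

k = ln 2 / 12.0 = 0.05776 hr⁻¹
Accumulation ratio R = 1 / (1 − e^(−kτ)) = 1 / (1 − e^(−0.05776×9.30)) = 1 / (1 − 0.5844) = 2.406
Loading dose = maintenance dose × R = 311 × 2.406 ≈ 748 mg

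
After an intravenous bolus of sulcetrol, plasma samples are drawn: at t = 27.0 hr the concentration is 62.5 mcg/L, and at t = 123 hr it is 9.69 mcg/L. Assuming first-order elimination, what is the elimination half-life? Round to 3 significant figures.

k = ln(C₁/C₂) / (t₂ − t₁) = ln(62.5/9.69) / (123 − 27.0)
  = 1.864 / 96.00 = 0.01942 hr⁻¹
t½ = ln 2 / k = ln 2 / 0.01942 ≈ 35.7 hours

35.7 hours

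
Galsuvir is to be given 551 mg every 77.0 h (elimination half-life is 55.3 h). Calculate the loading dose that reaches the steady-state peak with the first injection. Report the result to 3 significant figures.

890 mg

k = ln 2 / 55.3 = 0.01253 h⁻¹
Accumulation ratio R = 1 / (1 − e^(−kτ)) = 1 / (1 − e^(−0.01253×77.0)) = 1 / (1 − 0.3809) = 1.615
Loading dose = maintenance dose × R = 551 × 1.615 ≈ 890 mg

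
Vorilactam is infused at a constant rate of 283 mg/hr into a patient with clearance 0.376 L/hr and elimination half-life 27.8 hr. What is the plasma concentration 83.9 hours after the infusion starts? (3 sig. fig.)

Css = rate / CL = 283 / 0.376 = 752.7 µg/mL
k = ln 2 / 27.8 = 0.02493 hr⁻¹
C(t) = Css (1 − e^(−kt)) = 752.7 × (1 − e^(−2.092)) = 752.7 × 0.8765 ≈ 660 µg/mL

660 µg/mL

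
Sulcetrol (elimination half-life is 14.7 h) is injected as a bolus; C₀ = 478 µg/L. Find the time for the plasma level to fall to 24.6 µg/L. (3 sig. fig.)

62.9 hours

k = ln 2 / 14.7 = 0.04715 h⁻¹
C(t) = C₀ e^(−kt)  ⇒  t = ln(C₀/C) / k
t = ln(478/24.6) / 0.04715 = 2.967 / 0.04715 ≈ 62.9 hours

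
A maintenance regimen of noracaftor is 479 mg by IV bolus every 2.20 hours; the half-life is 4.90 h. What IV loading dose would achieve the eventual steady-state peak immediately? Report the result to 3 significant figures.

1790 mg

k = ln 2 / 4.90 = 0.1415 h⁻¹
Accumulation ratio R = 1 / (1 − e^(−kτ)) = 1 / (1 − e^(−0.1415×2.20)) = 1 / (1 − 0.7326) = 3.739
Loading dose = maintenance dose × R = 479 × 3.739 ≈ 1790 mg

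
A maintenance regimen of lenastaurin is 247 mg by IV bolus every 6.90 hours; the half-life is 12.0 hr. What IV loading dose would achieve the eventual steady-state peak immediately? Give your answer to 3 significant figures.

k = ln 2 / 12.0 = 0.05776 hr⁻¹
Accumulation ratio R = 1 / (1 − e^(−kτ)) = 1 / (1 − e^(−0.05776×6.90)) = 1 / (1 − 0.6713) = 3.042
Loading dose = maintenance dose × R = 247 × 3.042 ≈ 751 mg

751 mg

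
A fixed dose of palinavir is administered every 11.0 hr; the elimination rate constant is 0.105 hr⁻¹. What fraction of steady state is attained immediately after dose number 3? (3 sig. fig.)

f_n = 1 − e^(−nkτ) = 1 − e^(−3 × 0.1050 × 11.0) = 1 − e^(−3.465) = 1 − 0.03127 ≈ 0.969

0.969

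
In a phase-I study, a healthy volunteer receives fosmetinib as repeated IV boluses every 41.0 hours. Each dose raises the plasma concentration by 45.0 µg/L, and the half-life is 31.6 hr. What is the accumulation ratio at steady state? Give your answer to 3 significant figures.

1.69

k = ln 2 / 31.6 = 0.02194 hr⁻¹
Fraction remaining after one interval: e^(−kτ) = e^(−0.02194 × 41.0) = 0.4068
R = 1 / (1 − 0.4068) = 1 / 0.5932 ≈ 1.69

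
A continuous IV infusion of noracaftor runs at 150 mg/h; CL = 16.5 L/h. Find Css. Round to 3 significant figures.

9.09 µg/mL

Css = infusion rate / CL = 150 / 16.5 ≈ 9.09 µg/mL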